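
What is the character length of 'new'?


Spell out 'new' and number each letter: n(1), e(2), w(3). Total: 3 letters.

3


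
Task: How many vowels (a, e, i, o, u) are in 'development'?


Vowels in 'development': e, e, o, e = 4 vowels.

4


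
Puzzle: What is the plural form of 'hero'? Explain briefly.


Apply rule: Add -es (consonant + o). 'hero' becomes 'heroes'.

heroes


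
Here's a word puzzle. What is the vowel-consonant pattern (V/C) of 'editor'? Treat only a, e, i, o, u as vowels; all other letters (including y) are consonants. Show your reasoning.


Letter mapping: e = V, d = C, i = V, t = C, o = V, r = C.

VCVCVC


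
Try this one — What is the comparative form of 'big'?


Apply comparative formation (double final consonant, add -er): 'big' -> 'bigger'.

bigger


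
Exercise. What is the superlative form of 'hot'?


Apply superlative formation (double final consonant, add -est): 'hot' -> 'hottest'.

hottest


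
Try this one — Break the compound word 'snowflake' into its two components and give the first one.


Split 'snowflake' into 'snow' + 'flake'. The first part is 'snow'.

snow


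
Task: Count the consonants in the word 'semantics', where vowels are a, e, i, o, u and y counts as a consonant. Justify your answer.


Consonants in 'semantics': s, m, n, t, c, s = 6 consonants.

6


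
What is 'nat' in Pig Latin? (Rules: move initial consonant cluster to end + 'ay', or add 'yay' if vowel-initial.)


'nat': move consonant cluster 'n' to end and add 'ay': 'atnay'.

atnay


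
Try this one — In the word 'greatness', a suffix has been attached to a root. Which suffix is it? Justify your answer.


The word 'greatness' = 'great' (root) + '-ness' (suffix). The suffix is '-ness'.

ness


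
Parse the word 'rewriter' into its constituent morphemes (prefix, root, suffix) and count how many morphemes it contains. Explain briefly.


Step 1: Identify prefix: 're' (meaning: again)
Step 2: Identify root: 'write'
Step 3: Identify suffix(es): 'er'
Decomposition: re- (prefix: again) + write (root) + -er (suffix: one who)
Total morphemes: 3

3 morphemes (re- (prefix: again) + write (root) + -er (suffix: one who))


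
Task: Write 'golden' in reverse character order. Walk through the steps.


Reverse 'golden' character by character: 'nedlog'.

nedlog


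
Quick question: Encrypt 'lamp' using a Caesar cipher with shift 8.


Shift each letter by 8: l -> t, a -> i, m -> u, p -> x. Result: 'tiux'.

tiux


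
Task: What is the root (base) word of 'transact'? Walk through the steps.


Remove prefix 'trans' from 'transact' to get root 'act'.

act


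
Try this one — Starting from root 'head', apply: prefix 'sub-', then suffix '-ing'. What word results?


Step 1: Add prefix 'sub-' to 'head' = 'subhead'
Step 2: Add suffix '-ing' to 'subhead' = 'subheading'

subheading


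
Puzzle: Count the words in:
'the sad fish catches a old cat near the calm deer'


Split into words: the | sad | fish | catches | a | old | cat | near | the | calm | deer = 11 words.

11


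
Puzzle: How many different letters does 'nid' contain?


Unique letters in 'nid': {d, i, n} = 3 distinct letters.

3


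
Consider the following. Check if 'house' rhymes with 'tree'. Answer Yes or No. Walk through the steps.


Rime (stressed vowel + following sounds) of 'house': -ouse = /aʊs/
Rime of 'tree': -ee = /iː/
/aʊs/ and /iː/ are different ending sounds, so the words do not rhyme.

No


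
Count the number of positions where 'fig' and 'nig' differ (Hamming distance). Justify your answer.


Alignment:
Position 1: 'f' vs 'n' = DIFFER
Position 2: 'i' vs 'i' = match
Position 3: 'g' vs 'g' = match
Total differences: 1

1


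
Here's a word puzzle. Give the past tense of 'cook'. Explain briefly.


Apply rule: Add -ed. 'cook' becomes 'cooked'.

cooked


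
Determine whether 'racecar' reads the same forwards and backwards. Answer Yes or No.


Forward: 'racecar'
Reversed: 'racecar'
They are identical.

Yes


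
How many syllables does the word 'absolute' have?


Break 'absolute' into syllables: ab-so-lute -> ab | so | lute = 3 syllables

3 syllables


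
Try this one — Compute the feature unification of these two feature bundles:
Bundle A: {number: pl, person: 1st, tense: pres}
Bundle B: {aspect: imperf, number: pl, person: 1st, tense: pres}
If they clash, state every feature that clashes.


Compare features:
aspect: A=_ vs B=imperf -> unified: imperf
number: A=pl vs B=pl -> unified: pl
person: A=1st vs B=1st -> unified: 1st
tense: A=pres vs B=pres -> unified: pres
No clashes found.

Unified: {aspect: imperf, number: pl, person: 1st, tense: pres}


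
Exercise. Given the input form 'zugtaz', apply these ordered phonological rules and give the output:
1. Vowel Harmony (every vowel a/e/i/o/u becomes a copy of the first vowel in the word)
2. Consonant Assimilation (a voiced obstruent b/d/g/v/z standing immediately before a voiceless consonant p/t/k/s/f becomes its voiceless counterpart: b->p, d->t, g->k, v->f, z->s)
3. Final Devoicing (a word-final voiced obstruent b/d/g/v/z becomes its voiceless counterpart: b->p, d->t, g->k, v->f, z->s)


Starting form: 'zugtaz'
Rule 1: Vowel Harmony: all vowels become 'u' (matching first vowel). 'zugtaz' -> 'zugtuz'
Rule 2: Consonant Assimilation: voiced obstruent before voiceless consonant becomes voiceless ('gt' -> 'kt'). 'zugtuz' -> 'zuktuz'
Rule 3: Final Devoicing: word-final voiced obstruent 'z' becomes voiceless 's'. 'zuktuz' -> 'zuktus'
Final form: 'zuktus'

zuktus


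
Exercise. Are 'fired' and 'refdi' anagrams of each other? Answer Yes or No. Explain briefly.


Sorted letters of 'fired': 'defir'
Sorted letters of 'refdi': 'defir'
They match.

Yes


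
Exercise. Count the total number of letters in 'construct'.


Spell out 'construct' and number each letter: c(1), o(2), n(3), s(4), t(5), r(6), u(7), c(8), t(9). Total: 9 letters.

9


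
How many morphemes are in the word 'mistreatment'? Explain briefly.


Decomposition: mis- (prefix) + treat (root) + -ment (suffix) = 3 morpheme(s)

3 morphemes


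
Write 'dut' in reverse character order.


Reverse 'dut' character by character: 'tud'.

tud


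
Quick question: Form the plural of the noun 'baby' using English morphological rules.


Apply rule: Change -y to -ies (consonant + y). 'baby' becomes 'babies'.

babies


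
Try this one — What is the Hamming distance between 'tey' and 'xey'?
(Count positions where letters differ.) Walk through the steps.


Alignment:
Position 1: 't' vs 'x' = DIFFER
Position 2: 'e' vs 'e' = match
Position 3: 'y' vs 'y' = match
Total differences: 1

1


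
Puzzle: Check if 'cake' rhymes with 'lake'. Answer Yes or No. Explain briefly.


Rime (stressed vowel + following sounds) of 'cake': -ake = /eɪk/
Rime of 'lake': -ake = /eɪk/
/eɪk/ and /eɪk/ are the same ending sound, so the words rhyme.

Yes


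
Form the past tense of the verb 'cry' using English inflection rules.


Apply rule: Change -y to -ied. 'cry' becomes 'cried'.

cried


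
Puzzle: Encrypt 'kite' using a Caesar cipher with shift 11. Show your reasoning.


Shift each letter by 11: k -> v, i -> t, t -> e, e -> p. Result: 'vtep'.

vtep


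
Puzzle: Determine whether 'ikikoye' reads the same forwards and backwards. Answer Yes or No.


Forward: 'ikikoye'
Reversed: 'eyokiki'
They differ.

No


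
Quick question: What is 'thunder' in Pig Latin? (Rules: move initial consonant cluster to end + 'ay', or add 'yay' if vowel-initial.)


'thunder': move consonant cluster 'th' to end and add 'ay': 'underthay'.

underthay


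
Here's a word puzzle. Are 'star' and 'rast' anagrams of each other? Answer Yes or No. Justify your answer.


Sorted letters of 'star': 'arst'
Sorted letters of 'rast': 'arst'
They match.

Yes


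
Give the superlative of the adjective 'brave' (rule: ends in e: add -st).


Apply superlative formation (ends in e: add -st): 'brave' -> 'bravest'.

bravest


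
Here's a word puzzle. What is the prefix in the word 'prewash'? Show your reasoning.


The word 'prewash' = 'pre' (prefix) + 'wash' (root). The prefix is 'pre'.

pre


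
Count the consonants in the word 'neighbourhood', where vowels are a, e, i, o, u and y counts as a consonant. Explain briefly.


Consonants in 'neighbourhood': n, g, h, b, r, h, d = 7 consonants.

7


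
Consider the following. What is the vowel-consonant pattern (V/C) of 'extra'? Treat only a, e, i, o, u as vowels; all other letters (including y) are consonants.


Letter mapping: e = V, x = C, t = C, r = C, a = V.

VCCCV


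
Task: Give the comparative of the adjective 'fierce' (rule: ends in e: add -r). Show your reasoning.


Apply comparative formation (ends in e: add -r): 'fierce' -> 'fiercer'.

fiercer


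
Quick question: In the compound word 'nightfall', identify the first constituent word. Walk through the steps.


Split 'nightfall' into 'night' + 'fall'. The first part is 'night'.

night


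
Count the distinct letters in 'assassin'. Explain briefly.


Unique letters in 'assassin': {a, i, n, s} = 4 distinct letters.

4


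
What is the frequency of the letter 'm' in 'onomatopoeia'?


Letter 'm' in 'onomatopoeia': found at position(s) 4 = 1 occurrence(s).

1


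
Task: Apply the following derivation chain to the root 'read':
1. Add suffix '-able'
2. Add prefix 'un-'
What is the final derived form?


Step 1: Add suffix '-able' to 'read' = 'readable'
Step 2: Add prefix 'un-' to 'readable' = 'unreadable'

unreadable


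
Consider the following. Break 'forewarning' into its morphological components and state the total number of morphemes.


Step 1: Identify prefix: 'fore' (meaning: before/front)
Step 2: Identify root: 'warn'
Step 3: Identify suffix(es): 'ing'
Decomposition: fore- (prefix: before/front) + warn (root) + -ing (suffix: ongoing action)
Total morphemes: 3

3 morphemes (fore- (prefix: before/front) + warn (root) + -ing (suffix: ongoing action))


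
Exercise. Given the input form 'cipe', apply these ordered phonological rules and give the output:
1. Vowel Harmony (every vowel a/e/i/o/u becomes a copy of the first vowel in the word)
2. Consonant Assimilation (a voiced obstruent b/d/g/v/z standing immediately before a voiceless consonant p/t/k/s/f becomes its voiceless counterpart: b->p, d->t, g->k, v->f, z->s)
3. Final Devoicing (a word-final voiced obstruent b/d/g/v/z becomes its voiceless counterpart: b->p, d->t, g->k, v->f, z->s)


Starting form: 'cipe'
Rule 1: Vowel Harmony: all vowels become 'i' (matching first vowel). 'cipe' -> 'cipi'
Rule 2: Consonant Assimilation: no voiced obstruent (b/d/g/v/z) stands immediately before a voiceless consonant (p/t/k/s/f). No change.
Rule 3: Final Devoicing: the word ends in the vowel 'i', not a consonant. No change.
Final form: 'cipi'

cipi


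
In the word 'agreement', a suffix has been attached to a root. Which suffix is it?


The word 'agreement' = 'agree' (root) + '-ment' (suffix). The suffix is '-ment'.

ment


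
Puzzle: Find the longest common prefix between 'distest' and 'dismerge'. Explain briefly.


Compare from the start: 3 characters match: 'dis'. Mismatch at position 4: 't' vs 'm'.

dis


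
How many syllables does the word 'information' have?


Break 'information' into syllables: in-for-ma-tion -> in | for | ma | tion = 4 syllables

4 syllables


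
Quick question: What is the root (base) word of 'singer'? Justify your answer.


Remove suffix '-er' from 'singer' to get root 'sing'.

sing


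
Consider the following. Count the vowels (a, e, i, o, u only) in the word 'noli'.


Vowels in 'noli': o, i = 2 vowels.

2


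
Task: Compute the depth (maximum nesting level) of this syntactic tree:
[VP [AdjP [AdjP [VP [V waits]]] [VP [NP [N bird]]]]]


Count bracket nesting levels:
'[' at pos 0: depth = 1
'[' at pos 4: depth = 2
'[' at pos 10: depth = 3
'[' at pos 16: depth = 4
'[' at pos 20: depth = 5
'[' at pos 32: depth = 3
'[' at pos 36: depth = 4
'[' at pos 40: depth = 5
Maximum depth reached: 5

5


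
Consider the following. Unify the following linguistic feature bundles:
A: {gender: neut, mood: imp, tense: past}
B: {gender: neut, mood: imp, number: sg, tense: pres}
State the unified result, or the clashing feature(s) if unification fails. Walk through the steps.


Compare features:
gender: A=neut vs B=neut -> unified: neut
mood: A=imp vs B=imp -> unified: imp
number: A=_ vs B=sg -> unified: sg
tense: A=past vs B=pres -> CLASH
Clash detected on feature 'tense' (past vs pres); unification fails.

CLASH on 'tense' (past vs pres)


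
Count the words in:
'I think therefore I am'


Split into words: I | think | therefore | I | am = 5 words.

5


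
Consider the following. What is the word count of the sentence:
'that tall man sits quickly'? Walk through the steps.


Split into words: that | tall | man | sits | quickly = 5 words.

5


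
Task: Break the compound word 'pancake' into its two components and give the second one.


Split 'pancake' into 'pan' + 'cake'. The second part is 'cake'.

cake


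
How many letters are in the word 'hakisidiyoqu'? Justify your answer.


Spell out 'hakisidiyoqu' and number each letter: h(1), a(2), k(3), i(4), s(5), i(6), d(7), i(8), y(9), o(10), q(11), u(12). Total: 12 letters.

12


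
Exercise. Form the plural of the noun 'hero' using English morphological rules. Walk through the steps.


Apply rule: Add -es (consonant + o). 'hero' becomes 'heroes'.

heroes


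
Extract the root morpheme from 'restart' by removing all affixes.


Remove prefix 're' from 'restart' to get root 'start'.

start


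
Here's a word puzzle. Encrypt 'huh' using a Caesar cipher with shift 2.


Shift each letter by 2: h -> j, u -> w, h -> j. Result: 'jwj'.

jwj


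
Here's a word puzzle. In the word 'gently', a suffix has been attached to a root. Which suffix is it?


The word 'gently' = 'gentle' (root) + '-ly' (suffix). The suffix is '-ly'.

ly


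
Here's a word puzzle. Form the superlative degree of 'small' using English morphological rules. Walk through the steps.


Apply superlative formation (add -est): 'small' -> 'smallest'.

smallest


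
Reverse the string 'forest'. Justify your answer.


Reverse 'forest' character by character: 'tserof'.

tserof


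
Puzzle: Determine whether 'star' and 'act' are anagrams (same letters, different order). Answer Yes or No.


Sorted letters of 'star': 'arst'
Sorted letters of 'act': 'act'
They do not match.

No


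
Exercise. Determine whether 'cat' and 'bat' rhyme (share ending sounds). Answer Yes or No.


Rime (stressed vowel + following sounds) of 'cat': -at = /æt/
Rime of 'bat': -at = /æt/
/æt/ and /æt/ are the same ending sound, so the words rhyme.

Yes


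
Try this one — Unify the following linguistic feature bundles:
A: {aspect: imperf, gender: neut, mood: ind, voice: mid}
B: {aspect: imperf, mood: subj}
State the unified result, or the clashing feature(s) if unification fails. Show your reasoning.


Compare features:
aspect: A=imperf vs B=imperf -> unified: imperf
gender: A=neut vs B=_ -> unified: neut
mood: A=ind vs B=subj -> CLASH
voice: A=mid vs B=_ -> unified: mid
Clash detected on feature 'mood' (ind vs subj); unification fails.

CLASH on 'mood' (ind vs subj)


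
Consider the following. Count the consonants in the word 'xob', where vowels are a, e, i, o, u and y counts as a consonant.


Consonants in 'xob': x, b = 2 consonants.

2


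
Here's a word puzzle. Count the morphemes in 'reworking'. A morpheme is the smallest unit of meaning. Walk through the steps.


Decomposition: re- (prefix) + work (root) + -ing (suffix) = 3 morpheme(s)

3 morphemes


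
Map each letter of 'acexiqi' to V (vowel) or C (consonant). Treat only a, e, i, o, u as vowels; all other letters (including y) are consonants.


Letter mapping: a = V, c = C, e = V, x = C, i = V, q = C, i = V.

VCVCVCV


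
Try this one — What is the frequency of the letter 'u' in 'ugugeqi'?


Letter 'u' in 'ugugeqi': found at position(s) 1, 3 = 2 occurrence(s).

2


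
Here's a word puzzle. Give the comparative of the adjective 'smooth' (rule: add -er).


Apply comparative formation (add -er): 'smooth' -> 'smoother'.

smoother


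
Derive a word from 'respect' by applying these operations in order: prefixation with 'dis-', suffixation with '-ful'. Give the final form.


Step 1: Add prefix 'dis-' to 'respect' = 'disrespect'
Step 2: Add suffix '-ful' to 'disrespect' = 'disrespectful'

disrespectful


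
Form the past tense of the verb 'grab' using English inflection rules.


Apply rule: Double final consonant and add -ed. 'grab' becomes 'grabbed'.

grabbed


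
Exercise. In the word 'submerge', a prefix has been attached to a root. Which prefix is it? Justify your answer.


The word 'submerge' = 'sub' (prefix) + 'merge' (root). The prefix is 'sub'.

sub


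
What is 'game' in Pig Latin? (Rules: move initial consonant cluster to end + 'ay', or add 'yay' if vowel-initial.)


'game': move consonant cluster 'g' to end and add 'ay': 'amegay'.

amegay


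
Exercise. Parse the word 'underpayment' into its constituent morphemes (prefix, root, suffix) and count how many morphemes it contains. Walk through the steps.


Step 1: Identify prefix: 'under' (meaning: beneath/insufficient)
Step 2: Identify root: 'pay'
Step 3: Identify suffix(es): 'ment'
Decomposition: under- (prefix: beneath/insufficient) + pay (root) + -ment (suffix: action/result)
Total morphemes: 3

3 morphemes (under- (prefix: beneath/insufficient) + pay (root) + -ment (suffix: action/result))


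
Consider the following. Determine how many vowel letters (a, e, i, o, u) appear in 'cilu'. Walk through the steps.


Vowels in 'cilu': i, u = 2 vowels.

2


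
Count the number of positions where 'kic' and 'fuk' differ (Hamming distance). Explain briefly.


Alignment:
Position 1: 'k' vs 'f' = DIFFER
Position 2: 'i' vs 'u' = DIFFER
Position 3: 'c' vs 'k' = DIFFER
Total differences: 3

3


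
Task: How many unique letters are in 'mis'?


Unique letters in 'mis': {i, m, s} = 3 distinct letters.

3


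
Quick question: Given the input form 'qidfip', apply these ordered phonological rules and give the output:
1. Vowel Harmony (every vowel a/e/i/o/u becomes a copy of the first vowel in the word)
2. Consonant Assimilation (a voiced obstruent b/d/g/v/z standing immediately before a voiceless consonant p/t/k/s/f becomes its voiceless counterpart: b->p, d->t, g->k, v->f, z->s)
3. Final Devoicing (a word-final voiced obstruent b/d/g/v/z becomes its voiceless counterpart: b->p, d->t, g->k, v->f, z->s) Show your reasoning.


Starting form: 'qidfip'
Rule 1: Vowel Harmony: all vowels already match. No change.
Rule 2: Consonant Assimilation: voiced obstruent before voiceless consonant becomes voiceless ('df' -> 'tf'). 'qidfip' -> 'qitfip'
Rule 3: Final Devoicing: final consonant 'p' is not one of the voiced obstruents b/d/g/v/z. No change.
Final form: 'qitfip'

qitfip


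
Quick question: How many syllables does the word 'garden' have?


Break 'garden' into syllables: gar-den -> gar | den = 2 syllables

2 syllables


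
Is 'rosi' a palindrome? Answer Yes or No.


Forward: 'rosi'
Reversed: 'isor'
They differ.

No


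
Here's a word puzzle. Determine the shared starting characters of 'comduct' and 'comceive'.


Compare from the start: 3 characters match: 'com'. Mismatch at position 4: 'd' vs 'c'.

com


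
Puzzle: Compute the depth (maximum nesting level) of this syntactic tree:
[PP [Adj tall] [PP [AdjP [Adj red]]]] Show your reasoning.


Count bracket nesting levels:
'[' at pos 0: depth = 1
'[' at pos 4: depth = 2
'[' at pos 15: depth = 2
'[' at pos 19: depth = 3
'[' at pos 25: depth = 4
Maximum depth reached: 4

4


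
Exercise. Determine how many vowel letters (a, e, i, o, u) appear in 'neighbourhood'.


Vowels in 'neighbourhood': e, i, o, u, o, o = 6 vowels.

6


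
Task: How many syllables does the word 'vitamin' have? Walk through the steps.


Break 'vitamin' into syllables: vi-ta-min -> vi | ta | min = 3 syllables

3 syllables


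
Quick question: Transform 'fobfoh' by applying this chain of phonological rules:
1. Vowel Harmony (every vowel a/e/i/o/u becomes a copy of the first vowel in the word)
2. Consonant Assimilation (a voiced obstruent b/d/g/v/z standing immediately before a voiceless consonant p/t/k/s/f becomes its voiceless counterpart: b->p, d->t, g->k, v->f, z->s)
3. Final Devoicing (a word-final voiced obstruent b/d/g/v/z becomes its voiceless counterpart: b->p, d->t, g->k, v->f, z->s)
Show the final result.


Starting form: 'fobfoh'
Rule 1: Vowel Harmony: all vowels already match. No change.
Rule 2: Consonant Assimilation: voiced obstruent before voiceless consonant becomes voiceless ('bf' -> 'pf'). 'fobfoh' -> 'fopfoh'
Rule 3: Final Devoicing: final consonant 'h' is not one of the voiced obstruents b/d/g/v/z. No change.
Final form: 'fopfoh'

fopfoh


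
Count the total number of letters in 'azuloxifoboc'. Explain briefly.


Spell out 'azuloxifoboc' and number each letter: a(1), z(2), u(3), l(4), o(5), x(6), i(7), f(8), o(9), b(10), o(11), c(12). Total: 12 letters.

12


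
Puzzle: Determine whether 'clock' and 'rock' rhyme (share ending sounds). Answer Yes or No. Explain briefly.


Rime (stressed vowel + following sounds) of 'clock': -ock = /ɒk/
Rime of 'rock': -ock = /ɒk/
/ɒk/ and /ɒk/ are the same ending sound, so the words rhyme.

Yes


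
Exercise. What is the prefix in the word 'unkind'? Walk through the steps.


The word 'unkind' = 'un' (prefix) + 'kind' (root). The prefix is 'un'.

un


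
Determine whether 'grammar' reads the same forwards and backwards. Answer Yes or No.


Forward: 'grammar'
Reversed: 'rammarg'
They differ.

No


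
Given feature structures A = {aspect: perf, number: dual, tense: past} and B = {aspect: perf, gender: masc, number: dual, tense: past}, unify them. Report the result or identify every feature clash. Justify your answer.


Compare features:
aspect: A=perf vs B=perf -> unified: perf
gender: A=_ vs B=masc -> unified: masc
number: A=dual vs B=dual -> unified: dual
tense: A=past vs B=past -> unified: past
No clashes found.

Unified: {aspect: perf, gender: masc, number: dual, tense: past}


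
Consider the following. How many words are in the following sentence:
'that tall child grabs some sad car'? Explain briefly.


Split into words: that | tall | child | grabs | some | sad | car = 7 words.

7


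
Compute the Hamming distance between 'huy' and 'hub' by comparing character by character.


Alignment:
Position 1: 'h' vs 'h' = match
Position 2: 'u' vs 'u' = match
Position 3: 'y' vs 'b' = DIFFER
Total differences: 1

1


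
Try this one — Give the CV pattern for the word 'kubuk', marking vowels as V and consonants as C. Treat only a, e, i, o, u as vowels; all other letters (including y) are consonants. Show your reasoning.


Letter mapping: k = C, u = V, b = C, u = V, k = C.

CVCVC


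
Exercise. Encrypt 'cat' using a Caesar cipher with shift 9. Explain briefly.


Shift each letter by 9: c -> l, a -> j, t -> c. Result: 'ljc'.

ljc


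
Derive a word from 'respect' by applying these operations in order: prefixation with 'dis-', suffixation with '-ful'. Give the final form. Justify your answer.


Step 1: Add prefix 'dis-' to 'respect' = 'disrespect'
Step 2: Add suffix '-ful' to 'disrespect' = 'disrespectful'

disrespectful


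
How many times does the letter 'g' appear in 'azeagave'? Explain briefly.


Letter 'g' in 'azeagave': found at position(s) 5 = 1 occurrence(s).

1


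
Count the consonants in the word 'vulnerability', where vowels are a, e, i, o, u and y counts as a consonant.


Consonants in 'vulnerability': v, l, n, r, b, l, t, y = 8 consonants.

8


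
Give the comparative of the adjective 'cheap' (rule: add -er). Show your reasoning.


Apply comparative formation (add -er): 'cheap' -> 'cheaper'.

cheaper


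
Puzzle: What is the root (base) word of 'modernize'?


Remove suffix '-ize' from 'modernize' to get root 'modern'.

modern


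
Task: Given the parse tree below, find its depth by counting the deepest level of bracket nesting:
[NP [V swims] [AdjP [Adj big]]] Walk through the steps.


Count bracket nesting levels:
'[' at pos 0: depth = 1
'[' at pos 4: depth = 2
'[' at pos 14: depth = 2
'[' at pos 20: depth = 3
Maximum depth reached: 3

3


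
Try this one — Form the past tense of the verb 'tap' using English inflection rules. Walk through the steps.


Apply rule: Double final consonant and add -ed. 'tap' becomes 'tapped'.

tapped


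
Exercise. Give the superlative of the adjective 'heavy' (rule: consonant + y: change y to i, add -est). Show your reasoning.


Apply superlative formation (consonant + y: change y to i, add -est): 'heavy' -> 'heaviest'.

heaviest


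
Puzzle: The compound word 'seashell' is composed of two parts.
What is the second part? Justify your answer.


Split 'seashell' into 'sea' + 'shell'. The second part is 'shell'.

shell


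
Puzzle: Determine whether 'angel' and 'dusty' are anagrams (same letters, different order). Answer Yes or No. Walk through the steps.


Sorted letters of 'angel': 'aegln'
Sorted letters of 'dusty': 'dstuy'
They do not match.

No


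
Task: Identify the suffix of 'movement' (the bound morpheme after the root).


The word 'movement' = 'move' (root) + '-ment' (suffix). The suffix is '-ment'.

ment


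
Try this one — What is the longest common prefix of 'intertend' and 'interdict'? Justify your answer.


Compare from the start: 5 characters match: 'inter'. Mismatch at position 6: 't' vs 'd'.

inter


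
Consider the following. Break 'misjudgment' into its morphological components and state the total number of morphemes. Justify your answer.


Step 1: Identify prefix: 'mis' (meaning: wrongly)
Step 2: Identify root: 'judge'
Step 3: Identify suffix(es): 'ment'
Decomposition: mis- (prefix: wrongly) + judge (root) + -ment (suffix: action/result)
Total morphemes: 3

3 morphemes (mis- (prefix: wrongly) + judge (root) + -ment (suffix: action/result))


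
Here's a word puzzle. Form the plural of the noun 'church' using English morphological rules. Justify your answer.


Apply rule: Add -es (sibilant/fricative ending). 'church' becomes 'churches'.

churches


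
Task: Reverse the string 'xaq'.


Reverse 'xaq' character by character: 'qax'.

qax


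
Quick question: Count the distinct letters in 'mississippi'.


Unique letters in 'mississippi': {i, m, p, s} = 4 distinct letters.

4


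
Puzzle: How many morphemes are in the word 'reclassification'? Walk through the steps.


Decomposition: re- (prefix) + class (root) + -ify (suffix) + -ation (suffix) = 4 morpheme(s)

4 morphemes


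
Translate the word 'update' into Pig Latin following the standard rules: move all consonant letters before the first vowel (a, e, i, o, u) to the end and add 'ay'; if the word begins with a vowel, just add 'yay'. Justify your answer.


'update' starts with a vowel, so add 'yay': 'updateyay'.

updateyay


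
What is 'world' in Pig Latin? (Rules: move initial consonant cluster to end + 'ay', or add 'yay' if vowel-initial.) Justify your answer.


'world': move consonant cluster 'w' to end and add 'ay': 'orldway'.

orldway


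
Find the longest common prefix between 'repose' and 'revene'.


Compare from the start: 2 characters match: 're'. Mismatch at position 3: 'p' vs 'v'.

re


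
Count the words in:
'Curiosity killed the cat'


Split into words: Curiosity | killed | the | cat = 4 words.

4


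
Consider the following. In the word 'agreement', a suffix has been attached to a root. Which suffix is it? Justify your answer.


The word 'agreement' = 'agree' (root) + '-ment' (suffix). The suffix is '-ment'.

ment


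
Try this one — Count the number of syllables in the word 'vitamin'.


Break 'vitamin' into syllables: vi-ta-min -> vi | ta | min = 3 syllables

3 syllables


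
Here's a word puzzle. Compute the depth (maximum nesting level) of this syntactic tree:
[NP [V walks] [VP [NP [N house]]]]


Count bracket nesting levels:
'[' at pos 0: depth = 1
'[' at pos 4: depth = 2
'[' at pos 14: depth = 2
'[' at pos 18: depth = 3
'[' at pos 22: depth = 4
Maximum depth reached: 4

4


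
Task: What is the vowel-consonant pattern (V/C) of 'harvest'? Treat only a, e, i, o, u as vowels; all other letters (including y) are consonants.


Letter mapping: h = C, a = V, r = C, v = C, e = V, s = C, t = C.

CVCCVCC


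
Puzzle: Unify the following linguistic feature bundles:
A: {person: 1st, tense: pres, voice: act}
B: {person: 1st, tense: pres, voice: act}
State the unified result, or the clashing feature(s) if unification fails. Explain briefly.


Compare features:
person: A=1st vs B=1st -> unified: 1st
tense: A=pres vs B=pres -> unified: pres
voice: A=act vs B=act -> unified: act
No clashes found.

Unified: {person: 1st, tense: pres, voice: act}


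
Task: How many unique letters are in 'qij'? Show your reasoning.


Unique letters in 'qij': {i, j, q} = 3 distinct letters.

3


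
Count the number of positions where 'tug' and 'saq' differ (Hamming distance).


Alignment:
Position 1: 't' vs 's' = DIFFER
Position 2: 'u' vs 'a' = DIFFER
Position 3: 'g' vs 'q' = DIFFER
Total differences: 3

3


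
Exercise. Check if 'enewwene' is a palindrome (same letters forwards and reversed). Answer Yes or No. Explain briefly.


Forward: 'enewwene'
Reversed: 'enewwene'
They are identical.

Yes


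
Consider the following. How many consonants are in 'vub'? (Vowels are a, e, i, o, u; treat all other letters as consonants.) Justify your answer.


Consonants in 'vub': v, b = 2 consonants.

2


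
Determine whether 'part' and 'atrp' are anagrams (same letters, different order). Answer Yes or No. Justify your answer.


Sorted letters of 'part': 'aprt'
Sorted letters of 'atrp': 'aprt'
They match.

Yes


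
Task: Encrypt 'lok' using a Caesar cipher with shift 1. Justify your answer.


Shift each letter by 1: l -> m, o -> p, k -> l. Result: 'mpl'.

mpl


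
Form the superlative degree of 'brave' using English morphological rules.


Apply superlative formation (ends in e: add -st): 'brave' -> 'bravest'.

bravest


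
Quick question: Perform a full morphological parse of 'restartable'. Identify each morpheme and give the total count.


Step 1: Identify prefix: 're' (meaning: again)
Step 2: Identify root: 'start'
Step 3: Identify suffix(es): 'able'
Decomposition: re- (prefix: again) + start (root) + -able (suffix: capable of)
Total morphemes: 3

3 morphemes (re- (prefix: again) + start (root) + -able (suffix: capable of))


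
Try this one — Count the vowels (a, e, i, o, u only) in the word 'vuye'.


Vowels in 'vuye': u, e = 2 vowels.

2


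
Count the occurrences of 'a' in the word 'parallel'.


Letter 'a' in 'parallel': found at position(s) 2, 4 = 2 occurrence(s).

2


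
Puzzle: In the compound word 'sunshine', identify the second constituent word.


Split 'sunshine' into 'sun' + 'shine'. The second part is 'shine'.

shine


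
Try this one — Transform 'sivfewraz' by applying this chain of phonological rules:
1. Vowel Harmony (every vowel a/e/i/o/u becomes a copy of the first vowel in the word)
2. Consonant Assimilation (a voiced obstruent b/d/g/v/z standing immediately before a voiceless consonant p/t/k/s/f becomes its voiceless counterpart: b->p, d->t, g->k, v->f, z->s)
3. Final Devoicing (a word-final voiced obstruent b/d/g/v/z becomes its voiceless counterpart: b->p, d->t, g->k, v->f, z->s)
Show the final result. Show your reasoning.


Starting form: 'sivfewraz'
Rule 1: Vowel Harmony: all vowels become 'i' (matching first vowel). 'sivfewraz' -> 'sivfiwriz'
Rule 2: Consonant Assimilation: voiced obstruent before voiceless consonant becomes voiceless ('vf' -> 'ff'). 'sivfiwriz' -> 'siffiwriz'
Rule 3: Final Devoicing: word-final voiced obstruent 'z' becomes voiceless 's'. 'siffiwriz' -> 'siffiwris'
Final form: 'siffiwris'

siffiwris


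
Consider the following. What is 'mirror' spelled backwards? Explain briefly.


Reverse 'mirror' character by character: 'rorrim'.

rorrim


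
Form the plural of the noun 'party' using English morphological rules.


Apply rule: Change -y to -ies (consonant + y). 'party' becomes 'parties'.

parties


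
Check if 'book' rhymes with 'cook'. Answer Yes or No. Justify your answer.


Rime (stressed vowel + following sounds) of 'book': -ook = /ʊk/
Rime of 'cook': -ook = /ʊk/
/ʊk/ and /ʊk/ are the same ending sound, so the words rhyme.

Yes


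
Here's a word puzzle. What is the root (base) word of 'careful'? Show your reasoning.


Remove suffix '-ful' from 'careful' to get root 'care'.

care


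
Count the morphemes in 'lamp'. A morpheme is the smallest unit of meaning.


Decomposition: lamp (free morpheme) = 1 morpheme(s)

1 morphemes


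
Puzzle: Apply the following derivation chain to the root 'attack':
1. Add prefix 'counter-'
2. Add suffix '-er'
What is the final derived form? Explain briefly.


Step 1: Add prefix 'counter-' to 'attack' = 'counterattack'
Step 2: Add suffix '-er' to 'counterattack' = 'counterattacker'

counterattacker


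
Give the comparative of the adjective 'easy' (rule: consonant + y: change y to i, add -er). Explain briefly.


Apply comparative formation (consonant + y: change y to i, add -er): 'easy' -> 'easier'.

easier


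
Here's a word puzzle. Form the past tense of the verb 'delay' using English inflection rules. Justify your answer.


Apply rule: Add -ed. 'delay' becomes 'delayed'.

delayed


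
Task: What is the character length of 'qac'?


Spell out 'qac' and number each letter: q(1), a(2), c(3). Total: 3 letters.

3


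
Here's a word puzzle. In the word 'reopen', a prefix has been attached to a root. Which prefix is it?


The word 'reopen' = 're' (prefix) + 'open' (root). The prefix is 're'.

re


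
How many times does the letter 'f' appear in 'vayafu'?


Letter 'f' in 'vayafu': found at position(s) 5 = 1 occurrence(s).

1


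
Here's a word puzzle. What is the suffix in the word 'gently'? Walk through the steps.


The word 'gently' = 'gentle' (root) + '-ly' (suffix). The suffix is '-ly'.

ly


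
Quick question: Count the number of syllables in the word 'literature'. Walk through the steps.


Break 'literature' into syllables: lit-er-a-ture -> lit | er | a | ture = 4 syllables

4 syllables


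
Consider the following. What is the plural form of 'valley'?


Apply rule: Add -s. 'valley' becomes 'valleys'.

valleys


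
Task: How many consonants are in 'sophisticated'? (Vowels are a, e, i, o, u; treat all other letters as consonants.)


Consonants in 'sophisticated': s, p, h, s, t, c, t, d = 8 consonants.

8


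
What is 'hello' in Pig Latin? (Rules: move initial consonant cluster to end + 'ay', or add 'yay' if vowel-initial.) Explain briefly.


'hello': move consonant cluster 'h' to end and add 'ay': 'ellohay'.

ellohay


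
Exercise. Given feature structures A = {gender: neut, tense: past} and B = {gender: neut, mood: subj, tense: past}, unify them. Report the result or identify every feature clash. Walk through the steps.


Compare features:
gender: A=neut vs B=neut -> unified: neut
mood: A=_ vs B=subj -> unified: subj
tense: A=past vs B=past -> unified: past
No clashes found.

Unified: {gender: neut, mood: subj, tense: past}


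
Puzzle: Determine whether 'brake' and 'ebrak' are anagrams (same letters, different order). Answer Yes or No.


Sorted letters of 'brake': 'abekr'
Sorted letters of 'ebrak': 'abekr'
They match.

Yes


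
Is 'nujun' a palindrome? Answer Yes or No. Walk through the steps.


Forward: 'nujun'
Reversed: 'nujun'
They are identical.

Yes


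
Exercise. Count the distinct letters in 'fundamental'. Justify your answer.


Unique letters in 'fundamental': {a, d, e, f, l, m, n, t, u} = 9 distinct letters.

9


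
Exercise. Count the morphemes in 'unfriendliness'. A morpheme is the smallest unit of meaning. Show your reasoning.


Decomposition: un- (prefix) + friend (root) + -ly (suffix) + -ness (suffix) = 4 morpheme(s)

4 morphemes


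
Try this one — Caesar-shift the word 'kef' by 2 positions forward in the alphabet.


Shift each letter by 2: k -> m, e -> g, f -> h. Result: 'mgh'.

mgh


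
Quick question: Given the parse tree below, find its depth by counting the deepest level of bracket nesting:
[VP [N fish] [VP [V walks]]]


Count bracket nesting levels:
'[' at pos 0: depth = 1
'[' at pos 4: depth = 2
'[' at pos 13: depth = 2
'[' at pos 17: depth = 3
Maximum depth reached: 3

3


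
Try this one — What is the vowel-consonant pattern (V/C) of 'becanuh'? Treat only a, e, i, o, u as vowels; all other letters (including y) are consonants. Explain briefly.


Letter mapping: b = C, e = V, c = C, a = V, n = C, u = V, h = C.

CVCVCVC


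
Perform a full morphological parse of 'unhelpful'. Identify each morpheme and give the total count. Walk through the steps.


Step 1: Identify prefix: 'un' (meaning: not/reverse)
Step 2: Identify root: 'help'
Step 3: Identify suffix(es): 'ful'
Decomposition: un- (prefix: not/reverse) + help (root) + -ful (suffix: full of)
Total morphemes: 3

3 morphemes (un- (prefix: not/reverse) + help (root) + -ful (suffix: full of))


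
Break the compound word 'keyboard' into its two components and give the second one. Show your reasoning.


Split 'keyboard' into 'key' + 'board'. The second part is 'board'.

board


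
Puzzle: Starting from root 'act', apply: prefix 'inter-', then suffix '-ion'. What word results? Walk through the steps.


Step 1: Add prefix 'inter-' to 'act' = 'interact'
Step 2: Add suffix '-ion' to 'interact' = 'interaction'

interaction


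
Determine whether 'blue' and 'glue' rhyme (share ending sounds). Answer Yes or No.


Rime (stressed vowel + following sounds) of 'blue': -ue = /uː/
Rime of 'glue': -ue = /uː/
/uː/ and /uː/ are the same ending sound, so the words rhyme.

Yes


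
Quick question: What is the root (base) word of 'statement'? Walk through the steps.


Remove suffix '-ment' from 'statement' to get root 'state'.

state


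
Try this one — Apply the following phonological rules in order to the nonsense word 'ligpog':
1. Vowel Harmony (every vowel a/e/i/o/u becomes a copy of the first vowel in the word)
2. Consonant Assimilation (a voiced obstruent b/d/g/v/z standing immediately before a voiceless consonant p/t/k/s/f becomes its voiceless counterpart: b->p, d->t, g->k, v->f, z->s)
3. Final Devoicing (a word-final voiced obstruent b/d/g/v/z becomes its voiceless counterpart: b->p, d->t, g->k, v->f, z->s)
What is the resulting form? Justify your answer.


Starting form: 'ligpog'
Rule 1: Vowel Harmony: all vowels become 'i' (matching first vowel). 'ligpog' -> 'ligpig'
Rule 2: Consonant Assimilation: voiced obstruent before voiceless consonant becomes voiceless ('gp' -> 'kp'). 'ligpig' -> 'likpig'
Rule 3: Final Devoicing: word-final voiced obstruent 'g' becomes voiceless 'k'. 'likpig' -> 'likpik'
Final form: 'likpik'

likpik


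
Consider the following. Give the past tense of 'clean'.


Apply rule: Add -ed. 'clean' becomes 'cleaned'.

cleaned


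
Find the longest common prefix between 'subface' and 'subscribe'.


Compare from the start: 3 characters match: 'sub'. Mismatch at position 4: 'f' vs 's'.

sub
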